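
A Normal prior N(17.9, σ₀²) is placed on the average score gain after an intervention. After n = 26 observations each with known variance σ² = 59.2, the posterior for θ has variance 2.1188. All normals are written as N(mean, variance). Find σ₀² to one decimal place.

σ₀² = 30.5

For the Normal–Normal model with known σ², precisions add: τ_n = τ₀ + n/σ².
So 1/σ₀² = 1/2.1188 − 26/59.2 = 0.471965 − 0.439189 = 0.032776.
Hence σ₀² = 1/0.032776 ≈ 30.5.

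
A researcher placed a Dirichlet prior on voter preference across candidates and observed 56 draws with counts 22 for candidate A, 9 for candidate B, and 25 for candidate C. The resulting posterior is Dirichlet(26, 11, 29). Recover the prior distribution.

For a Dirichlet(α) prior with multinomial counts c, the posterior is Dirichlet(α + c) componentwise.
Subtract each count from the matching posterior parameter: 26−22=4, 11−9=2, 29−25=4.

Dirichlet(4, 2, 4)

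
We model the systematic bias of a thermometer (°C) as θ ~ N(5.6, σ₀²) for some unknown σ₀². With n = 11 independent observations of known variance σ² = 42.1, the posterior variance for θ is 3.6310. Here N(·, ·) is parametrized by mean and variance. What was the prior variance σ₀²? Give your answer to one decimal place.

σ₀² = 70.8

For the Normal–Normal model with known σ², precisions add: τ_n = τ₀ + n/σ².
So 1/σ₀² = 1/3.6310 − 11/42.1 = 0.275406 − 0.261283 = 0.014123.
Hence σ₀² = 1/0.014123 ≈ 70.8.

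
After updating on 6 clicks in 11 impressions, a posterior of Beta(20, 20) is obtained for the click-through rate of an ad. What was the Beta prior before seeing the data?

Beta(14, 15)

A Beta(α, β) prior with s successes and f failures in binomial data gives a Beta(α+s, β+f) posterior.
So α = 20 − 6 = 14 and β = 20 − 5 = 15.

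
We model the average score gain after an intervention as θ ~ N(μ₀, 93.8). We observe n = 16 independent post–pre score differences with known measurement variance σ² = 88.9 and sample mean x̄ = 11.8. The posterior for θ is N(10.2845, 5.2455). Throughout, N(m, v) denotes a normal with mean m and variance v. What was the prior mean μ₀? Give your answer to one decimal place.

μ₀ = -15.3

The posterior mean is a precision-weighted average: μ_n = (τ₀μ₀ + τ_data·x̄)/(τ₀+τ_data), with τ₀=1/σ₀² and τ_data=n/σ².
Here τ₀ = 1/93.8 = 0.010661 and τ_data = 16/88.9 = 0.179978, so τ_n = 0.190639.
Rearranging for μ₀: μ₀ = (μ_n·τ_n − τ_data·x̄)/τ₀ = (10.2845·0.190639 − 0.179978·11.8) / 0.010661 = -0.163114/0.010661 ≈ -15.3.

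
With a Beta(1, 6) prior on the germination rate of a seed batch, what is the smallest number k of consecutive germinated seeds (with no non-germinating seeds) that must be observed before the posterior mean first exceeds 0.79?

k = 22

After k germinated seeds and 0 non-germinating seeds the posterior is Beta(1+k, 6), with mean (1+k)/(1+6+k).
Set (1+k)/(7+k) > 0.79 and solve: k > (0.79·7 − 1)/(1 − 0.79) = 21.571.
The smallest integer exceeding 21.571 is 22.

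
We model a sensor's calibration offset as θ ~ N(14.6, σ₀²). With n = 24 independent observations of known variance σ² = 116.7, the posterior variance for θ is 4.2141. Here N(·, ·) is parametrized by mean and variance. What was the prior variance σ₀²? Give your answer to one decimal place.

σ₀² = 31.6

For the Normal–Normal model with known σ², precisions add: τ_n = τ₀ + n/σ².
So 1/σ₀² = 1/4.2141 − 24/116.7 = 0.237299 − 0.205656 = 0.031643.
Hence σ₀² = 1/0.031643 ≈ 31.6.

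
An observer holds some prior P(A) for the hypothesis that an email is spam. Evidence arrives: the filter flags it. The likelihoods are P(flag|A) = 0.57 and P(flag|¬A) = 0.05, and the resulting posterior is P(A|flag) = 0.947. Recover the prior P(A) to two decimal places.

Bayes' rule in odds form gives O(A|E) = O(A)·[P(E|A)/P(E|¬A)], hence O(A) = O(A|E)/LR.
Posterior odds = 0.947/(1−0.947) = 17.8679. LR = 0.57/0.05 = 11.4000.
Prior odds = 17.8679/11.4000 = 1.5674, so P(A) = 1.5674/(1+1.5674) ≈ 0.61.

P(A) = 0.61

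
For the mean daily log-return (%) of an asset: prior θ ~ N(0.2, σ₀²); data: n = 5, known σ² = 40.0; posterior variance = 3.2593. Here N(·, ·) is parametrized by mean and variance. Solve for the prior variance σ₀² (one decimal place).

σ₀² = 5.5

Posterior precision equals prior precision plus data precision: 1/σ_n² = 1/σ₀² + n/σ².
So 1/σ₀² = 1/3.2593 − 5/40.0 = 0.306814 − 0.125000 = 0.181814.
Hence σ₀² = 1/0.181814 ≈ 5.5.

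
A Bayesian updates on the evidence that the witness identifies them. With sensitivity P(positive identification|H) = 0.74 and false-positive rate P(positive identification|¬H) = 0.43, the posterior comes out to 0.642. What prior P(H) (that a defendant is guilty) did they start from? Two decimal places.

Bayes' rule in odds form gives O(H|E) = O(H)·[P(E|H)/P(E|¬H)], hence O(H) = O(H|E)/LR.
Posterior odds = 0.642/(1−0.642) = 1.7933. LR = 0.74/0.43 = 1.7209.
Prior odds = 1.7933/1.7209 = 1.0421, so P(H) = 1.0421/(1+1.0421) ≈ 0.51.

P(H) = 0.51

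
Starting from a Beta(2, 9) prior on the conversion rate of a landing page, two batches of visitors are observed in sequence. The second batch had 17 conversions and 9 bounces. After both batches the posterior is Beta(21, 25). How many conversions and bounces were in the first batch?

2 conversions and 7 bounces

Because Beta–binomial updating is additive in the counts, the combined data contributed (α_post−α_prior, β_post−β_prior) successes and failures.
Total across both batches: 21−2=19 conversions, 25−9=16 bounces.
Subtract the second batch: 19−17=2 conversions and 16−9=7 bounces.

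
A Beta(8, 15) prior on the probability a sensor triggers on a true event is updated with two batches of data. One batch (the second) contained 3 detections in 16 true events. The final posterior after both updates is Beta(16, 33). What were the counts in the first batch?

Because Beta–binomial updating is additive in the counts, the combined data contributed (α_post−α_prior, β_post−β_prior) successes and failures.
Total across both batches: 16−8=8 detections, 33−15=18 misses.
Subtract the second batch: 8−3=5 detections and 18−13=5 misses.

5 detections and 5 misses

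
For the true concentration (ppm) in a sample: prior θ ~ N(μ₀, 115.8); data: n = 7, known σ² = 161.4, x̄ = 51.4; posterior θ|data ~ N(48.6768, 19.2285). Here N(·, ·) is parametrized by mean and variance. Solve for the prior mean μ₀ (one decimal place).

The posterior mean is a precision-weighted average: μ_n = (τ₀μ₀ + τ_data·x̄)/(τ₀+τ_data), with τ₀=1/σ₀² and τ_data=n/σ².
Here τ₀ = 1/115.8 = 0.008636 and τ_data = 7/161.4 = 0.043371, so τ_n = 0.052007.
Rearranging for μ₀: μ₀ = (μ_n·τ_n − τ_data·x̄)/τ₀ = (48.6768·0.052007 − 0.043371·51.4) / 0.008636 = 0.302265/0.008636 ≈ 35.0.

μ₀ = 35.0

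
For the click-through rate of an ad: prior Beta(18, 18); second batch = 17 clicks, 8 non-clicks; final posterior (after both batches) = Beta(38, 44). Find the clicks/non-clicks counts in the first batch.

Because Beta–binomial updating is additive in the counts, the combined data contributed (α_post−α_prior, β_post−β_prior) successes and failures.
Total across both batches: 38−18=20 clicks, 44−18=26 non-clicks.
Subtract the second batch: 20−17=3 clicks and 26−8=18 non-clicks.

3 clicks and 18 non-clicks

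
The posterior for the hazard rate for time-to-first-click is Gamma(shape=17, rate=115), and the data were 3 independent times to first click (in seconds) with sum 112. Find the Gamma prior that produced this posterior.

For an exponential likelihood with a Gamma(α, β) prior on the rate, n observations with total T give posterior Gamma(α+n, β+T).
So α = 17 − 3 = 14 and β = 115 − 112 = 3.

Gamma(shape=14, rate=3)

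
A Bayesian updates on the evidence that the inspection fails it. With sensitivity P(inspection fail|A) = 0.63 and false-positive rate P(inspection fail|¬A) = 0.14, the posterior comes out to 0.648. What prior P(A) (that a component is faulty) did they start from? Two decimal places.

Bayes' rule in odds form gives O(A|E) = O(A)·[P(E|A)/P(E|¬A)], hence O(A) = O(A|E)/LR.
Posterior odds = 0.648/(1−0.648) = 1.8409. LR = 0.63/0.14 = 4.5000.
Prior odds = 1.8409/4.5000 = 0.4091, so P(A) = 0.4091/(1+0.4091) ≈ 0.29.

P(A) = 0.29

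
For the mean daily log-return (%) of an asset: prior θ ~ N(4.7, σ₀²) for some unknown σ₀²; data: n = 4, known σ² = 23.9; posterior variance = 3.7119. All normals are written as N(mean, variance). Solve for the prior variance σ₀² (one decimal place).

Posterior precision equals prior precision plus data precision: 1/σ_n² = 1/σ₀² + n/σ².
So 1/σ₀² = 1/3.7119 − 4/23.9 = 0.269404 − 0.167364 = 0.102040.
Hence σ₀² = 1/0.102040 ≈ 9.8.

σ₀² = 9.8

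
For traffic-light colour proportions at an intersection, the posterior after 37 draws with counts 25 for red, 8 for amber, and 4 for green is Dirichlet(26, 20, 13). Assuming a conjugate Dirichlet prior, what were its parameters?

Dirichlet(1, 12, 9)

For a Dirichlet(α) prior with multinomial counts c, the posterior is Dirichlet(α + c) componentwise.
Subtract each count from the matching posterior parameter: 26−25=1, 20−8=12, 13−4=9.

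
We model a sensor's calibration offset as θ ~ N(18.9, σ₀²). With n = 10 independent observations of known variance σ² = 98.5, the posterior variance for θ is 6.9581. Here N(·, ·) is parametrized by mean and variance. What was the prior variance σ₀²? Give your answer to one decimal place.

For the Normal–Normal model with known σ², precisions add: τ_n = τ₀ + n/σ².
So 1/σ₀² = 1/6.9581 − 10/98.5 = 0.143717 − 0.101523 = 0.042194.
Hence σ₀² = 1/0.042194 ≈ 23.7.

σ₀² = 23.7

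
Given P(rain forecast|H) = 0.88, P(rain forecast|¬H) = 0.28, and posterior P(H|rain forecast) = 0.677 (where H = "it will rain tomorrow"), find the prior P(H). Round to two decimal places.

Bayes' rule in odds form gives O(H|E) = O(H)·[P(E|H)/P(E|¬H)], hence O(H) = O(H|E)/LR.
Posterior odds = 0.677/(1−0.677) = 2.0960. LR = 0.88/0.28 = 3.1429.
Prior odds = 2.0960/3.1429 = 0.6669, so P(H) = 0.6669/(1+0.6669) ≈ 0.40.

P(H) = 0.40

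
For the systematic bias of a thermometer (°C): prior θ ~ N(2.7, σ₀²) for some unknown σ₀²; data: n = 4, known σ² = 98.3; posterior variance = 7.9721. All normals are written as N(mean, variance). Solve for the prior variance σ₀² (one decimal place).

σ₀² = 11.8

Posterior precision equals prior precision plus data precision: 1/σ_n² = 1/σ₀² + n/σ².
So 1/σ₀² = 1/7.9721 − 4/98.3 = 0.125437 − 0.040692 = 0.084745.
Hence σ₀² = 1/0.084745 ≈ 11.8.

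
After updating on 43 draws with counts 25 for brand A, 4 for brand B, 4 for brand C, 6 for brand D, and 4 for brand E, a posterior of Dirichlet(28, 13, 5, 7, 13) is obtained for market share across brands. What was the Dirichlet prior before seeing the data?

Dirichlet(3, 9, 1, 1, 9)

For a Dirichlet(α) prior with multinomial counts c, the posterior is Dirichlet(α + c) componentwise.
Subtract each count from the matching posterior parameter: 28−25=3, 13−4=9, 5−4=1, 7−6=1, 13−4=9.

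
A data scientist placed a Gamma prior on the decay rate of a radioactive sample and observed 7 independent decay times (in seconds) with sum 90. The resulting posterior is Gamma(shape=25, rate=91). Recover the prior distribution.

Gamma(shape=18, rate=1)

Gamma–exponential conjugacy: posterior shape = α + n, posterior rate = β + Σtᵢ.
So α = 25 − 7 = 18 and β = 91 − 90 = 1.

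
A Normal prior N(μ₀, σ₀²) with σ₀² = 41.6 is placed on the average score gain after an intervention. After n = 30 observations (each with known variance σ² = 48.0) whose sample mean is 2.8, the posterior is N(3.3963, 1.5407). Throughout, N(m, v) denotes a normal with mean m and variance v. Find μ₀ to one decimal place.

With known observation variance, the Normal–Normal posterior has precision τ_n = τ₀ + n/σ² and mean μ_n = (τ₀μ₀ + (n/σ²)x̄)/τ_n.
Here τ₀ = 1/41.6 = 0.024038 and τ_data = 30/48.0 = 0.625000, so τ_n = 0.649038.
Rearranging for μ₀: μ₀ = (μ_n·τ_n − τ_data·x̄)/τ₀ = (3.3963·0.649038 − 0.625000·2.8) / 0.024038 = 0.454328/0.024038 ≈ 18.9.

μ₀ = 18.9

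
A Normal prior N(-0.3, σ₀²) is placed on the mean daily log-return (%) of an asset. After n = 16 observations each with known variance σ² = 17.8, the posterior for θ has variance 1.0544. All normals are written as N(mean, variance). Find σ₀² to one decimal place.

For the Normal–Normal model with known σ², precisions add: τ_n = τ₀ + n/σ².
So 1/σ₀² = 1/1.0544 − 16/17.8 = 0.948407 − 0.898876 = 0.049531.
Hence σ₀² = 1/0.049531 ≈ 20.2.

σ₀² = 20.2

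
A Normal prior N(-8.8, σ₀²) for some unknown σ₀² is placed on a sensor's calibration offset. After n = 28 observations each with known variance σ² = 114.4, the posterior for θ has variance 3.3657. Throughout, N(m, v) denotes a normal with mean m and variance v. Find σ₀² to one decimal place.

σ₀² = 19.1

Posterior precision equals prior precision plus data precision: 1/σ_n² = 1/σ₀² + n/σ².
So 1/σ₀² = 1/3.3657 − 28/114.4 = 0.297115 − 0.244755 = 0.052360.
Hence σ₀² = 1/0.052360 ≈ 19.1.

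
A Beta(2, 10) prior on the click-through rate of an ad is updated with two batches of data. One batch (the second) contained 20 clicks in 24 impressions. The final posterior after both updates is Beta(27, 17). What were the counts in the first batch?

Because Beta–binomial updating is additive in the counts, the combined data contributed (α_post−α_prior, β_post−β_prior) successes and failures.
Total across both batches: 27−2=25 clicks, 17−10=7 non-clicks.
Subtract the second batch: 25−20=5 clicks and 7−4=3 non-clicks.

5 clicks and 3 non-clicks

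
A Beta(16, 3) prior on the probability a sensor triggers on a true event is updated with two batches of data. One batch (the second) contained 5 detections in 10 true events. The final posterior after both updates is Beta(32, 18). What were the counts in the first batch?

Because Beta–binomial updating is additive in the counts, the combined data contributed (α_post−α_prior, β_post−β_prior) successes and failures.
Total across both batches: 32−16=16 detections, 18−3=15 misses.
Subtract the second batch: 16−5=11 detections and 15−5=10 misses.

11 detections and 10 misses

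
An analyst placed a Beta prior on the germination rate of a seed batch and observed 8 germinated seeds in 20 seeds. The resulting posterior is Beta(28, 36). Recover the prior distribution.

Beta(20, 24)

Under Beta–binomial conjugacy the posterior parameters are (α+s, β+f).
So α = 28 − 8 = 20 and β = 36 − 12 = 24.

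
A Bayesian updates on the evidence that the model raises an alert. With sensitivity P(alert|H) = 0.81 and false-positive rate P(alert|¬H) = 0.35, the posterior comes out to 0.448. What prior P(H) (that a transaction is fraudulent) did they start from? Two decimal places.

Bayes' rule in odds form gives O(H|E) = O(H)·[P(E|H)/P(E|¬H)], hence O(H) = O(H|E)/LR.
Posterior odds = 0.448/(1−0.448) = 0.8116. LR = 0.81/0.35 = 2.3143.
Prior odds = 0.8116/2.3143 = 0.3507, so P(H) = 0.3507/(1+0.3507) ≈ 0.26.

P(H) = 0.26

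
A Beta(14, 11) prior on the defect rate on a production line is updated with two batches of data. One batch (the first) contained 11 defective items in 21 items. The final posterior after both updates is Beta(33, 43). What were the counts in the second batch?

Because Beta–binomial updating is additive in the counts, the combined data contributed (α_post−α_prior, β_post−β_prior) successes and failures.
Total across both batches: 33−14=19 defective items, 43−11=32 good items.
Subtract the first batch: 19−11=8 defective items and 32−10=22 good items.

8 defective items and 22 good items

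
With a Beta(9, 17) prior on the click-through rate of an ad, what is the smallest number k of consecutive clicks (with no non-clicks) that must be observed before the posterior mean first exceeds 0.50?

k = 9

After k clicks and 0 non-clicks the posterior is Beta(9+k, 17), with mean (9+k)/(9+17+k).
Set (9+k)/(26+k) > 0.50 and solve: k > (0.50·26 − 9)/(1 − 0.50) = 8.000.
The smallest integer exceeding 8.000 is 9.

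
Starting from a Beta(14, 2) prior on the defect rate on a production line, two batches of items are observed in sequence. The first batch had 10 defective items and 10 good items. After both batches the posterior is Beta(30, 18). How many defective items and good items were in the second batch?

Sequential conjugate updates are equivalent to a single update on the pooled data, so total successes = posterior α − prior α and total failures = posterior β − prior β.
Total across both batches: 30−14=16 defective items, 18−2=16 good items.
Subtract the first batch: 16−10=6 defective items and 16−10=6 good items.

6 defective items and 6 good items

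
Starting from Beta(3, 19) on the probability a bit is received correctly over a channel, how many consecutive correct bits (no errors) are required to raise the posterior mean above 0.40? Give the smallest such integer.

After k correct bits and 0 errors the posterior is Beta(3+k, 19), with mean (3+k)/(3+19+k).
Set (3+k)/(22+k) > 0.40 and solve: k > (0.40·22 − 3)/(1 − 0.40) = 9.667.
The smallest integer exceeding 9.667 is 10, and checking k=10: (13)/(32) = 0.4062 > 0.40.

k = 10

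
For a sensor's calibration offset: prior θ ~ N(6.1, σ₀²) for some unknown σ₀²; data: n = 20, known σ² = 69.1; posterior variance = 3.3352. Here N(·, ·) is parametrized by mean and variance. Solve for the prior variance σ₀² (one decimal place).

For the Normal–Normal model with known σ², precisions add: τ_n = τ₀ + n/σ².
So 1/σ₀² = 1/3.3352 − 20/69.1 = 0.299832 − 0.289436 = 0.010396.
Hence σ₀² = 1/0.010396 ≈ 96.2.

σ₀² = 96.2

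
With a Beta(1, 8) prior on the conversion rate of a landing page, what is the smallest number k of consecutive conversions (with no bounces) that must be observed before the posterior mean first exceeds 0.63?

k = 13

After k conversions and 0 bounces the posterior is Beta(1+k, 8), with mean (1+k)/(1+8+k).
Set (1+k)/(9+k) > 0.63 and solve: k > (0.63·9 − 1)/(1 − 0.63) = 12.622.
The smallest integer exceeding 12.622 is 13.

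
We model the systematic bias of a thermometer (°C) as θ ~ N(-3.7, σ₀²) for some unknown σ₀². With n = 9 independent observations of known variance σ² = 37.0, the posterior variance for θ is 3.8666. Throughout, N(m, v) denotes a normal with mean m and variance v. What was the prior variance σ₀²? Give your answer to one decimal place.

Posterior precision equals prior precision plus data precision: 1/σ_n² = 1/σ₀² + n/σ².
So 1/σ₀² = 1/3.8666 − 9/37.0 = 0.258625 − 0.243243 = 0.015382.
Hence σ₀² = 1/0.015382 ≈ 65.0.

σ₀² = 65.0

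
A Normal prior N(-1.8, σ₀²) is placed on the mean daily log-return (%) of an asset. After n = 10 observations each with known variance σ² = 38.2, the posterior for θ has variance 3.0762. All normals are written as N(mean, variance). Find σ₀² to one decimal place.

Posterior precision equals prior precision plus data precision: 1/σ_n² = 1/σ₀² + n/σ².
So 1/σ₀² = 1/3.0762 − 10/38.2 = 0.325076 − 0.261780 = 0.063296.
Hence σ₀² = 1/0.063296 ≈ 15.8.

σ₀² = 15.8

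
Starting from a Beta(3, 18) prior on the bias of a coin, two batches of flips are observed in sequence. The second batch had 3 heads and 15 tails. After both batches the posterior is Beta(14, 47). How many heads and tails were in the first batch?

Because Beta–binomial updating is additive in the counts, the combined data contributed (α_post−α_prior, β_post−β_prior) successes and failures.
Total across both batches: 14−3=11 heads, 47−18=29 tails.
Subtract the second batch: 11−3=8 heads and 29−15=14 tails.

8 heads and 14 tails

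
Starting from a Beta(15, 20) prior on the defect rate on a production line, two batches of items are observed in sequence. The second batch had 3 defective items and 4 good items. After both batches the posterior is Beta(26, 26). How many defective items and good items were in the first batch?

Sequential conjugate updates are equivalent to a single update on the pooled data, so total successes = posterior α − prior α and total failures = posterior β − prior β.
Total across both batches: 26−15=11 defective items, 26−20=6 good items.
Subtract the second batch: 11−3=8 defective items and 6−4=2 good items.

8 defective items and 2 good items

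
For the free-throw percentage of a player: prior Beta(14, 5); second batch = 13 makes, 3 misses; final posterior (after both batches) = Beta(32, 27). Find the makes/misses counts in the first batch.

Sequential conjugate updates are equivalent to a single update on the pooled data, so total successes = posterior α − prior α and total failures = posterior β − prior β.
Total across both batches: 32−14=18 makes, 27−5=22 misses.
Subtract the second batch: 18−13=5 makes and 22−3=19 misses.

5 makes and 19 misses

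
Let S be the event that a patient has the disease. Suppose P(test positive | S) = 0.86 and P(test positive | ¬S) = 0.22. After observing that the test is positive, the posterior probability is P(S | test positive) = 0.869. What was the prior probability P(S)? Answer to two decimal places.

P(S) = 0.63

Bayes' rule in odds form gives O(S|E) = O(S)·[P(E|S)/P(E|¬S)], hence O(S) = O(S|E)/LR.
Posterior odds = 0.869/(1−0.869) = 6.6336. LR = 0.86/0.22 = 3.9091.
Prior odds = 6.6336/3.9091 = 1.6970, so P(S) = 1.6970/(1+1.6970) ≈ 0.63.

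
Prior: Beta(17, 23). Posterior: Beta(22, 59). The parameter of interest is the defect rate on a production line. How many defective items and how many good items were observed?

5 defective items and 36 good items

Under Beta–binomial conjugacy the posterior parameters are (a+s, b+f).
Match parameters: s=22−17=5, f=59−23=36.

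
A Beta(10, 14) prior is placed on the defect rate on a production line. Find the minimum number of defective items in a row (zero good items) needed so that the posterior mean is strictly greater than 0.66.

After k defective items and 0 good items the posterior is Beta(10+k, 14), with mean (10+k)/(10+14+k).
Set (10+k)/(24+k) > 0.66 and solve: k > (0.66·24 − 10)/(1 − 0.66) = 17.176.
The smallest integer exceeding 17.176 is 18.

k = 18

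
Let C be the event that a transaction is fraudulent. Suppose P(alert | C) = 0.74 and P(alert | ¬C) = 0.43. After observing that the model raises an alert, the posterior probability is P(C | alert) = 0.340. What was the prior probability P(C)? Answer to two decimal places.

In odds form, posterior odds = prior odds × likelihood ratio, so prior odds = posterior odds ÷ LR.
Posterior odds = 0.340/(1−0.340) = 0.5152. LR = 0.74/0.43 = 1.7209.
Prior odds = 0.5152/1.7209 = 0.2994, so P(C) = 0.2994/(1+0.2994) ≈ 0.23.

P(C) = 0.23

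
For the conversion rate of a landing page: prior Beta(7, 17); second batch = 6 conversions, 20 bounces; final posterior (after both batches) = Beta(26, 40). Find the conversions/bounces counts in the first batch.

13 conversions and 3 bounces

Because Beta–binomial updating is additive in the counts, the combined data contributed (α_post−α_prior, β_post−β_prior) successes and failures.
Total across both batches: 26−7=19 conversions, 40−17=23 bounces.
Subtract the second batch: 19−6=13 conversions and 23−20=3 bounces.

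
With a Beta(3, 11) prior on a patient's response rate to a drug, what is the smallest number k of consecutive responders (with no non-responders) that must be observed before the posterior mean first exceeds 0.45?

After k responders and 0 non-responders the posterior is Beta(3+k, 11), with mean (3+k)/(3+11+k).
Set (3+k)/(14+k) > 0.45 and solve: k > (0.45·14 − 3)/(1 − 0.45) = 6.000.
The smallest integer exceeding 6.000 is 7.

k = 7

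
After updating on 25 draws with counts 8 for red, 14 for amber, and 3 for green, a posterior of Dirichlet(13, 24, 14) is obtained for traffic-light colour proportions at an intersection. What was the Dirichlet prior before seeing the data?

For a Dirichlet(α) prior with multinomial counts c, the posterior is Dirichlet(α + c) componentwise.
Subtract each count from the matching posterior parameter: 13−8=5, 24−14=10, 14−3=11.

Dirichlet(5, 10, 11)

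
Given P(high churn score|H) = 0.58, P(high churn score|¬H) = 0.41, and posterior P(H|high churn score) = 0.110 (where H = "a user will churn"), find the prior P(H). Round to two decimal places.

P(H) = 0.08

In odds form, posterior odds = prior odds × likelihood ratio, so prior odds = posterior odds ÷ LR.
Posterior odds = 0.110/(1−0.110) = 0.1236. LR = 0.58/0.41 = 1.4146.
Prior odds = 0.1236/1.4146 = 0.0874, so P(H) = 0.0874/(1+0.0874) ≈ 0.08.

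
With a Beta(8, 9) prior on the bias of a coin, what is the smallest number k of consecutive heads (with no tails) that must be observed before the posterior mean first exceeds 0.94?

After k heads and 0 tails the posterior is Beta(8+k, 9), with mean (8+k)/(8+9+k).
Set (8+k)/(17+k) > 0.94 and solve: k > (0.94·17 − 8)/(1 − 0.94) = 133.000.
The smallest integer exceeding 133.000 is 134, and checking k=134: (142)/(151) = 0.9404 > 0.94.

k = 134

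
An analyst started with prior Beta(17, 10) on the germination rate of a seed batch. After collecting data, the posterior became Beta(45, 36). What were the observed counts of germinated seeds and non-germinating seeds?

Under Beta–binomial conjugacy the posterior parameters are (a+s, b+f).
Match parameters: s=45−17=28, f=36−10=26.

28 germinated seeds and 26 non-germinating seeds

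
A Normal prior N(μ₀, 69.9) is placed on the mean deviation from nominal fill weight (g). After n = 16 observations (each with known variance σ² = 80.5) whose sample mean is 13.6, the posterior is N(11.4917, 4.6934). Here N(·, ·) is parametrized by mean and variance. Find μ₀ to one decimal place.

μ₀ = -17.8

With known observation variance, the Normal–Normal posterior has precision τ_n = τ₀ + n/σ² and mean μ_n = (τ₀μ₀ + (n/σ²)x̄)/τ_n.
Here τ₀ = 1/69.9 = 0.014306 and τ_data = 16/80.5 = 0.198758, so τ_n = 0.213064.
Rearranging for μ₀: μ₀ = (μ_n·τ_n − τ_data·x̄)/τ₀ = (11.4917·0.213064 − 0.198758·13.6) / 0.014306 = -0.254641/0.014306 ≈ -17.8.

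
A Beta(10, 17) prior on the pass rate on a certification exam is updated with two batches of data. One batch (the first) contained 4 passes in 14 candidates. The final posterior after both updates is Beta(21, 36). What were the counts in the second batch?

7 passes and 9 failures

Because Beta–binomial updating is additive in the counts, the combined data contributed (α_post−α_prior, β_post−β_prior) successes and failures.
Total across both batches: 21−10=11 passes, 36−17=19 failures.
Subtract the first batch: 11−4=7 passes and 19−10=9 failures.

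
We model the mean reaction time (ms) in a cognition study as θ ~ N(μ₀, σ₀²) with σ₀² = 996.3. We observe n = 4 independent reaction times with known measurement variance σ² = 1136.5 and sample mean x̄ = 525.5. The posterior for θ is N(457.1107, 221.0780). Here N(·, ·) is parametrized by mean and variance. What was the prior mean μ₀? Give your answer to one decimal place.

μ₀ = 217.3

With known observation variance, the Normal–Normal posterior has precision τ_n = τ₀ + n/σ² and mean μ_n = (τ₀μ₀ + (n/σ²)x̄)/τ_n.
Here τ₀ = 1/996.3 = 0.001004 and τ_data = 4/1136.5 = 0.003520, so τ_n = 0.004524.
Rearranging for μ₀: μ₀ = (μ_n·τ_n − τ_data·x̄)/τ₀ = (457.1107·0.004524 − 0.003520·525.5) / 0.001004 = 0.218209/0.001004 ≈ 217.3.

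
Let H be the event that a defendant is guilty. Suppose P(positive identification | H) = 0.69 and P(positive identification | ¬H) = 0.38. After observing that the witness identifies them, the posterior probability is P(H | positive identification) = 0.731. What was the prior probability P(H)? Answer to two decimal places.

P(H) = 0.60

In odds form, posterior odds = prior odds × likelihood ratio, so prior odds = posterior odds ÷ LR.
Posterior odds = 0.731/(1−0.731) = 2.7175. LR = 0.69/0.38 = 1.8158.
Prior odds = 2.7175/1.8158 = 1.4966, so P(H) = 1.4966/(1+1.4966) ≈ 0.60.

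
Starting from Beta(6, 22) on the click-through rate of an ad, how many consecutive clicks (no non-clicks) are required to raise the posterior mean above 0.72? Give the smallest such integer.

k = 51

After k clicks and 0 non-clicks the posterior is Beta(6+k, 22), with mean (6+k)/(6+22+k).
Set (6+k)/(28+k) > 0.72 and solve: k > (0.72·28 − 6)/(1 − 0.72) = 50.571.
The smallest integer exceeding 50.571 is 51, and checking k=51: (57)/(79) = 0.7215 > 0.72.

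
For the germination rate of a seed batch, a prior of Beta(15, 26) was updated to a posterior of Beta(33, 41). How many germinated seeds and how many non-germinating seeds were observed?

A Beta(a, b) prior with s successes and f failures in binomial data gives a Beta(a+s, b+f) posterior.
Match parameters: s=33−15=18, f=41−26=15.

18 germinated seeds and 15 non-germinating seeds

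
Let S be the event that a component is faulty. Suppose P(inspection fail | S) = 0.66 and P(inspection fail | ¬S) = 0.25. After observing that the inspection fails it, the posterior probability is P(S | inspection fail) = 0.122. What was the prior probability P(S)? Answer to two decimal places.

In odds form, posterior odds = prior odds × likelihood ratio, so prior odds = posterior odds ÷ LR.
Posterior odds = 0.122/(1−0.122) = 0.1390. LR = 0.66/0.25 = 2.6400.
Prior odds = 0.1390/2.6400 = 0.0527, so P(S) = 0.0527/(1+0.0527) ≈ 0.05.

P(S) = 0.05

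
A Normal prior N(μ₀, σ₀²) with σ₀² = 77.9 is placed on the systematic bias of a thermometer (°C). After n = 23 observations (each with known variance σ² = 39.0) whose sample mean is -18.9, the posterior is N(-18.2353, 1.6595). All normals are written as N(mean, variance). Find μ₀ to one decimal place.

The posterior mean is a precision-weighted average: μ_n = (τ₀μ₀ + τ_data·x̄)/(τ₀+τ_data), with τ₀=1/σ₀² and τ_data=n/σ².
Here τ₀ = 1/77.9 = 0.012837 and τ_data = 23/39.0 = 0.589744, so τ_n = 0.602581.
Rearranging for μ₀: μ₀ = (μ_n·τ_n − τ_data·x̄)/τ₀ = (-18.2353·0.602581 − 0.589744·-18.9) / 0.012837 = 0.157916/0.012837 ≈ 12.3.

μ₀ = 12.3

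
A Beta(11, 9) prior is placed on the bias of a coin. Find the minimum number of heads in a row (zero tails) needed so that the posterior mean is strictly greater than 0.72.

After k heads and 0 tails the posterior is Beta(11+k, 9), with mean (11+k)/(11+9+k).
Set (11+k)/(20+k) > 0.72 and solve: k > (0.72·20 − 11)/(1 − 0.72) = 12.143.
The smallest integer exceeding 12.143 is 13, and checking k=13: (24)/(33) = 0.7273 > 0.72.

k = 13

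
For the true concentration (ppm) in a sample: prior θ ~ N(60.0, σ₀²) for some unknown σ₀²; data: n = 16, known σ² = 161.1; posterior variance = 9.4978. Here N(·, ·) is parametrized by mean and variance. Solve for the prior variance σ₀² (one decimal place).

σ₀² = 167.5

Posterior precision equals prior precision plus data precision: 1/σ_n² = 1/σ₀² + n/σ².
So 1/σ₀² = 1/9.4978 − 16/161.1 = 0.105288 − 0.099317 = 0.005971.
Hence σ₀² = 1/0.005971 ≈ 167.5.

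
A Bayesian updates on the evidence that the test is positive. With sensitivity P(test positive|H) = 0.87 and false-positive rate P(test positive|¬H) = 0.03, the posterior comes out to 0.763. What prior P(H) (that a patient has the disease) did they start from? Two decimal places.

In odds form, posterior odds = prior odds × likelihood ratio, so prior odds = posterior odds ÷ LR.
Posterior odds = 0.763/(1−0.763) = 3.2194. LR = 0.87/0.03 = 29.0000.
Prior odds = 3.2194/29.0000 = 0.1110, so P(H) = 0.1110/(1+0.1110) ≈ 0.10.

P(H) = 0.10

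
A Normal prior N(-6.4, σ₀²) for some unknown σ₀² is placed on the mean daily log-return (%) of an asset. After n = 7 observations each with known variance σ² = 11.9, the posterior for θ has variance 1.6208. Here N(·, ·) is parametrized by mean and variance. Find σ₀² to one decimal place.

σ₀² = 34.8

Posterior precision equals prior precision plus data precision: 1/σ_n² = 1/σ₀² + n/σ².
So 1/σ₀² = 1/1.6208 − 7/11.9 = 0.616979 − 0.588235 = 0.028744.
Hence σ₀² = 1/0.028744 ≈ 34.8.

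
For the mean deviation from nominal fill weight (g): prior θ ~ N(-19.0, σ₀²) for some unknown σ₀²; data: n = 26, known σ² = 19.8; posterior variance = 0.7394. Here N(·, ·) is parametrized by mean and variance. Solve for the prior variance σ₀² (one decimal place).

σ₀² = 25.4

Posterior precision equals prior precision plus data precision: 1/σ_n² = 1/σ₀² + n/σ².
So 1/σ₀² = 1/0.7394 − 26/19.8 = 1.352448 − 1.313131 = 0.039317.
Hence σ₀² = 1/0.039317 ≈ 25.4.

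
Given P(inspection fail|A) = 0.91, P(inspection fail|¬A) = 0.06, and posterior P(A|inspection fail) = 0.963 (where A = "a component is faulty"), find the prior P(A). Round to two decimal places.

P(A) = 0.63

In odds form, posterior odds = prior odds × likelihood ratio, so prior odds = posterior odds ÷ LR.
Posterior odds = 0.963/(1−0.963) = 26.0270. LR = 0.91/0.06 = 15.1667.
Prior odds = 26.0270/15.1667 = 1.7161, so P(A) = 1.7161/(1+1.7161) ≈ 0.63.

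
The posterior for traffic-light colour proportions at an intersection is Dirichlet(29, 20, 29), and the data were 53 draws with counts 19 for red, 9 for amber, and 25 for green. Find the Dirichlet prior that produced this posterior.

Dirichlet(10, 11, 4)

For a Dirichlet(α) prior with multinomial counts c, the posterior is Dirichlet(α + c) componentwise.
Subtract each count from the matching posterior parameter: 29−19=10, 20−9=11, 29−25=4.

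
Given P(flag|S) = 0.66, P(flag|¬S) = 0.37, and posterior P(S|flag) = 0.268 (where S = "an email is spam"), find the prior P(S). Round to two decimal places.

Bayes' rule in odds form gives O(S|E) = O(S)·[P(E|S)/P(E|¬S)], hence O(S) = O(S|E)/LR.
Posterior odds = 0.268/(1−0.268) = 0.3661. LR = 0.66/0.37 = 1.7838.
Prior odds = 0.3661/1.7838 = 0.2052, so P(S) = 0.2052/(1+0.2052) ≈ 0.17.

P(S) = 0.17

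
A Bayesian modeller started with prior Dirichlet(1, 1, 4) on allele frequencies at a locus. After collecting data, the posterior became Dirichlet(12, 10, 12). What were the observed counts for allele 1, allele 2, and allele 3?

For a Dirichlet(α) prior with multinomial counts c, the posterior is Dirichlet(α + c) componentwise.
Counts are posterior − prior componentwise: 12−1=11, 10−1=9, 12−4=8.

counts (11, 9, 8)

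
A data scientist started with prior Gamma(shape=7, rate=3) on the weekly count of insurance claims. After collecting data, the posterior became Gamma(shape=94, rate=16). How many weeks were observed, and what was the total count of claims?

n = 13 weeks with total 87 claims

A Gamma(α, β) prior (rate parametrization) on a Poisson rate with n observations summing to S gives posterior Gamma(α+S, β+n).
Matching: Σxᵢ = 94 − 7 = 87 and n = 16 − 3 = 13.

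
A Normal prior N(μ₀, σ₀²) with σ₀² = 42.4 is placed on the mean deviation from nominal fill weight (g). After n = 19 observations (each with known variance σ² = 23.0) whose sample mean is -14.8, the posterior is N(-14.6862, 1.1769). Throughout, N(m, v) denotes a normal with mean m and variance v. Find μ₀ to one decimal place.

The posterior mean is a precision-weighted average: μ_n = (τ₀μ₀ + τ_data·x̄)/(τ₀+τ_data), with τ₀=1/σ₀² and τ_data=n/σ².
Here τ₀ = 1/42.4 = 0.023585 and τ_data = 19/23.0 = 0.826087, so τ_n = 0.849672.
Rearranging for μ₀: μ₀ = (μ_n·τ_n − τ_data·x̄)/τ₀ = (-14.6862·0.849672 − 0.826087·-14.8) / 0.023585 = -0.252365/0.023585 ≈ -10.7.

μ₀ = -10.7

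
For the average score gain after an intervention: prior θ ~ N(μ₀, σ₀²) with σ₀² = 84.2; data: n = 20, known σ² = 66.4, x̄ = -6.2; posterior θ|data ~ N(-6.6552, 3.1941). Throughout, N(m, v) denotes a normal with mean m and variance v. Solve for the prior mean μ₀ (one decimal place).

With known observation variance, the Normal–Normal posterior has precision τ_n = τ₀ + n/σ² and mean μ_n = (τ₀μ₀ + (n/σ²)x̄)/τ_n.
Here τ₀ = 1/84.2 = 0.011876 and τ_data = 20/66.4 = 0.301205, so τ_n = 0.313081.
Rearranging for μ₀: μ₀ = (μ_n·τ_n − τ_data·x̄)/τ₀ = (-6.6552·0.313081 − 0.301205·-6.2) / 0.011876 = -0.216146/0.011876 ≈ -18.2.

μ₀ = -18.2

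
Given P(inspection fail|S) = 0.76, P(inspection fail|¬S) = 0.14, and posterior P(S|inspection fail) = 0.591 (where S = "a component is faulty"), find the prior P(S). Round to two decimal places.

P(S) = 0.21

Bayes' rule in odds form gives O(S|E) = O(S)·[P(E|S)/P(E|¬S)], hence O(S) = O(S|E)/LR.
Posterior odds = 0.591/(1−0.591) = 1.4450. LR = 0.76/0.14 = 5.4286.
Prior odds = 1.4450/5.4286 = 0.2662, so P(S) = 0.2662/(1+0.2662) ≈ 0.21.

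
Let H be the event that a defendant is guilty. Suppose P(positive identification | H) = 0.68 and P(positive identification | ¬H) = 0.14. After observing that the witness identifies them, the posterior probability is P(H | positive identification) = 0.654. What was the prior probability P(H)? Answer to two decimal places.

Bayes' rule in odds form gives O(H|E) = O(H)·[P(E|H)/P(E|¬H)], hence O(H) = O(H|E)/LR.
Posterior odds = 0.654/(1−0.654) = 1.8902. LR = 0.68/0.14 = 4.8571.
Prior odds = 1.8902/4.8571 = 0.3892, so P(H) = 0.3892/(1+0.3892) ≈ 0.28.

P(H) = 0.28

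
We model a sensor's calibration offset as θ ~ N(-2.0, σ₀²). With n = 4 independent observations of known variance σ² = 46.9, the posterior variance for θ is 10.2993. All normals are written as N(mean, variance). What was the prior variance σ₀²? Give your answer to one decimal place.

For the Normal–Normal model with known σ², precisions add: τ_n = τ₀ + n/σ².
So 1/σ₀² = 1/10.2993 − 4/46.9 = 0.097094 − 0.085288 = 0.011806.
Hence σ₀² = 1/0.011806 ≈ 84.7.

σ₀² = 84.7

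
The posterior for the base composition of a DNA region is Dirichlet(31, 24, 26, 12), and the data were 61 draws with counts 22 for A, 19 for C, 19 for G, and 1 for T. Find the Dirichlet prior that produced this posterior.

Dirichlet(9, 5, 7, 11)

For a Dirichlet(α) prior with multinomial counts c, the posterior is Dirichlet(α + c) componentwise.
Subtract each count from the matching posterior parameter: 31−22=9, 24−19=5, 26−19=7, 12−1=11.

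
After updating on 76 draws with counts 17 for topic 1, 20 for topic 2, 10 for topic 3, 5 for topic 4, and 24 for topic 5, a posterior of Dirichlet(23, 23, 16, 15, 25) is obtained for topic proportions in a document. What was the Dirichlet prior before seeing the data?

For a Dirichlet(α) prior with multinomial counts c, the posterior is Dirichlet(α + c) componentwise.
Subtract each count from the matching posterior parameter: 23−17=6, 23−20=3, 16−10=6, 15−5=10, 25−24=1.

Dirichlet(6, 3, 6, 10, 1)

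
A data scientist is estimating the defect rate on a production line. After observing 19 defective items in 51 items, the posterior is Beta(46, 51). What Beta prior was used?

A Beta(α, β) prior with s successes and f failures in binomial data gives a Beta(α+s, β+f) posterior.
Subtract the data counts: 46−19=27, 51−32=19.

Beta(27, 19)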